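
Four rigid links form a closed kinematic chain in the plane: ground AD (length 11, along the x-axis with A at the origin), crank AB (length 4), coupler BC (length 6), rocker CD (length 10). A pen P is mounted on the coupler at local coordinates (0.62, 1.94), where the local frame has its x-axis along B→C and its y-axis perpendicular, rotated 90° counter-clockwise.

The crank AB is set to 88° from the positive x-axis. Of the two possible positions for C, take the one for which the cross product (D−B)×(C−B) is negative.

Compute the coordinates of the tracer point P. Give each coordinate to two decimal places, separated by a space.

2.16 3.72

A=(0,0), D=(11.00,0)
B = A + 4.00·(cos88°, sin88°) = (0.1396, 3.9976)
|BD| = 11.5728
circle(B,6.00) ∩ circle(D,10.00): a=3.0213, h=5.1838
  candidates: C₊=(4.7655,7.8187) cross=59.991; C₋=(1.1843,-1.9108) cross=-59.991
  mode - wants cross < 0 → take C=(1.1843,-1.9108) (cross=-59.991)
ex = (C−B)/|BC| = (0.1741,-0.9847); ey = (0.9847,0.1741)
P = B + 0.62·ex + 1.94·ey = (2.1579,3.7248)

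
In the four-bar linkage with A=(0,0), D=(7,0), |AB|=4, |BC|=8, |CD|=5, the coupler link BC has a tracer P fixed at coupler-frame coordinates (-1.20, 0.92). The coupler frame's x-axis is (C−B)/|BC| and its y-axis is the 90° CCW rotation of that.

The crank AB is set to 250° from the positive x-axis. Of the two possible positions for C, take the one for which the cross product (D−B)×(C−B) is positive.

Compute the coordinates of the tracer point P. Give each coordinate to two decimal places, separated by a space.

A=(0,0), D=(7.00,0)
B = A + 4.00·(cos250°, sin250°) = (-1.3681, -3.7588)
|BD| = 9.1735
circle(B,8.00) ∩ circle(D,5.00): a=6.7124, h=4.3524
  candidates: C₊=(2.9717,2.9618) cross=39.927; C₋=(6.5384,-4.9786) cross=-39.927
  mode + wants cross > 0 → take C=(2.9717,2.9618) (cross=39.927)
ex = (C−B)/|BC| = (0.5425,0.8401); ey = (-0.8401,0.5425)
P = B + -1.20·ex + 0.92·ey = (-2.7919,-4.2678)

-2.79 -4.27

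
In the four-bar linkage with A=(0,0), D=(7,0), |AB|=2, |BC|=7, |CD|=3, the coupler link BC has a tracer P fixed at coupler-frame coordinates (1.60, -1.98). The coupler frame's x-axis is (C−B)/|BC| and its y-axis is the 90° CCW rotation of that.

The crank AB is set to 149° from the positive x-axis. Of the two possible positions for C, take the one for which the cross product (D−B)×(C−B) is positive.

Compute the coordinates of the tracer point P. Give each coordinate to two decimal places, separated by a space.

0.23 -0.61

A=(0,0), D=(7.00,0)
B = A + 2.00·(cos149°, sin149°) = (-1.7143, 1.0301)
|BD| = 8.7750
circle(B,7.00) ∩ circle(D,3.00): a=6.6667, h=2.1343
  candidates: C₊=(5.1568,2.3670) cross=18.728; C₋=(4.6557,-1.8720) cross=-18.728
  mode + wants cross > 0 → take C=(5.1568,2.3670) (cross=18.728)
ex = (C−B)/|BC| = (0.9816,0.1910); ey = (-0.1910,0.9816)
P = B + 1.60·ex + -1.98·ey = (0.2344,-0.6079)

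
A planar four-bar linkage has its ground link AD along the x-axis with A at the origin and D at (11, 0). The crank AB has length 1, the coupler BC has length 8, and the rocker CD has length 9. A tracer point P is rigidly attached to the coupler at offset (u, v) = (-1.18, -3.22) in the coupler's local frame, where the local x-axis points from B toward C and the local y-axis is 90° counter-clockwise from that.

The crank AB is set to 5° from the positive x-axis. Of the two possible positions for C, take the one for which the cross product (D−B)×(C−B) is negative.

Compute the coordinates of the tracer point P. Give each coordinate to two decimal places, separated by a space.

-2.37 -0.55

A=(0,0), D=(11.00,0)
B = A + 1.00·(cos5°, sin5°) = (0.9962, 0.0872)
|BD| = 10.0042
circle(B,8.00) ∩ circle(D,9.00): a=4.1524, h=6.8379
  candidates: C₊=(5.2081,6.8886) cross=68.408; C₋=(5.0889,-6.7867) cross=-68.408
  mode - wants cross < 0 → take C=(5.0889,-6.7867) (cross=-68.408)
ex = (C−B)/|BC| = (0.5116,-0.8592); ey = (0.8592,0.5116)
P = B + -1.18·ex + -3.22·ey = (-2.3742,-0.5463)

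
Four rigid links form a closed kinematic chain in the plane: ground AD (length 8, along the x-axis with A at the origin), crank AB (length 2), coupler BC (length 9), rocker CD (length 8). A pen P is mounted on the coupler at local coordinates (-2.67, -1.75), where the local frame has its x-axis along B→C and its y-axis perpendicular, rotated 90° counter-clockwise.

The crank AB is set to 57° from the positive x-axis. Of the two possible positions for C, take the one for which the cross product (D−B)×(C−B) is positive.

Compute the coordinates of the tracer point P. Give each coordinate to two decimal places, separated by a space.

A=(0,0), D=(8.00,0)
B = A + 2.00·(cos57°, sin57°) = (1.0893, 1.6773)
|BD| = 7.1114
circle(B,9.00) ∩ circle(D,8.00): a=4.7510, h=7.6439
  candidates: C₊=(7.5091,7.9849) cross=54.358; C₋=(3.9032,-6.8714) cross=-54.358
  mode + wants cross > 0 → take C=(7.5091,7.9849) (cross=54.358)
ex = (C−B)/|BC| = (0.7133,0.7008); ey = (-0.7008,0.7133)
P = B + -2.67·ex + -1.75·ey = (0.4112,-1.4422)

0.41 -1.44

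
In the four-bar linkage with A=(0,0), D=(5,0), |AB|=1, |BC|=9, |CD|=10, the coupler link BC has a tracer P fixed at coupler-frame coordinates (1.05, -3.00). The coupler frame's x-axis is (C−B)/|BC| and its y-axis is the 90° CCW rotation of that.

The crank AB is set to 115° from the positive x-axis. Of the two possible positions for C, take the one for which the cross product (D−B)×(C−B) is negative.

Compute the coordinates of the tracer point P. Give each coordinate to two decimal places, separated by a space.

-3.47 0.01

A=(0,0), D=(5.00,0)
B = A + 1.00·(cos115°, sin115°) = (-0.4226, 0.9063)
|BD| = 5.4978
circle(B,9.00) ∩ circle(D,10.00): a=1.0210, h=8.9419
  candidates: C₊=(2.0584,9.5576) cross=49.161; C₋=(-0.8897,-8.0816) cross=-49.161
  mode - wants cross < 0 → take C=(-0.8897,-8.0816) (cross=-49.161)
ex = (C−B)/|BC| = (-0.0519,-0.9987); ey = (0.9987,-0.0519)
P = B + 1.05·ex + -3.00·ey = (-3.4731,0.0134)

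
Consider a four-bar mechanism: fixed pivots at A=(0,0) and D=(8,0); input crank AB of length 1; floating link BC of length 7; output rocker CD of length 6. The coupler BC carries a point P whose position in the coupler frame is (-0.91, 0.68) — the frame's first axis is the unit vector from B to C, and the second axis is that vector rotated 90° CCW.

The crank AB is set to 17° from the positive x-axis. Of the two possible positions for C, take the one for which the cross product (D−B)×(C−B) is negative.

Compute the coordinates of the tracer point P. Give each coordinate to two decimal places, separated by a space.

A=(0,0), D=(8.00,0)
B = A + 1.00·(cos17°, sin17°) = (0.9563, 0.2924)
|BD| = 7.0498
circle(B,7.00) ∩ circle(D,6.00): a=4.4469, h=5.4060
  candidates: C₊=(5.6236,5.5093) cross=38.111; C₋=(5.1752,-5.2934) cross=-38.111
  mode - wants cross < 0 → take C=(5.1752,-5.2934) (cross=-38.111)
ex = (C−B)/|BC| = (0.6027,-0.7980); ey = (0.7980,0.6027)
P = B + -0.91·ex + 0.68·ey = (0.9505,1.4284)

0.95 1.43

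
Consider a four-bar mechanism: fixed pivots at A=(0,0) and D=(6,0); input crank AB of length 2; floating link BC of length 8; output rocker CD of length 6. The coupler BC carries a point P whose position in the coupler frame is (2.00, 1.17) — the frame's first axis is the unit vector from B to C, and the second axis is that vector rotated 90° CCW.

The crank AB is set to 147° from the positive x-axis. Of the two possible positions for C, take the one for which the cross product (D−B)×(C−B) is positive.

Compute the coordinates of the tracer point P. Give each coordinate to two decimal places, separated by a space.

A=(0,0), D=(6.00,0)
B = A + 2.00·(cos147°, sin147°) = (-1.6773, 1.0893)
|BD| = 7.7542
circle(B,8.00) ∩ circle(D,6.00): a=5.6826, h=5.6310
  candidates: C₊=(4.7399,5.8662) cross=43.664; C₋=(3.1579,-5.2842) cross=-43.664
  mode + wants cross > 0 → take C=(4.7399,5.8662) (cross=43.664)
ex = (C−B)/|BC| = (0.8022,0.5971); ey = (-0.5971,0.8022)
P = B + 2.00·ex + 1.17·ey = (-0.7717,3.2220)

-0.77 3.22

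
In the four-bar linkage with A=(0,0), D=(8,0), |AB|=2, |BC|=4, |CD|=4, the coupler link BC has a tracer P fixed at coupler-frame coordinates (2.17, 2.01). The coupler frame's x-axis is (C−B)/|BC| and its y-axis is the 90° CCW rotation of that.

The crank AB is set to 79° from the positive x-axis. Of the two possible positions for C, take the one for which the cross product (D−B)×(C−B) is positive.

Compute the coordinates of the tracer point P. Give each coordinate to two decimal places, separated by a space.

A=(0,0), D=(8.00,0)
B = A + 2.00·(cos79°, sin79°) = (0.3816, 1.9633)
|BD| = 7.8673
circle(B,4.00) ∩ circle(D,4.00): a=3.9336, h=0.7256
  candidates: C₊=(4.3719,1.6843) cross=5.708; C₋=(4.0097,0.2790) cross=-5.708
  mode + wants cross > 0 → take C=(4.3719,1.6843) (cross=5.708)
ex = (C−B)/|BC| = (0.9976,-0.0697); ey = (0.0697,0.9976)
P = B + 2.17·ex + 2.01·ey = (2.6865,3.8170)

2.69 3.82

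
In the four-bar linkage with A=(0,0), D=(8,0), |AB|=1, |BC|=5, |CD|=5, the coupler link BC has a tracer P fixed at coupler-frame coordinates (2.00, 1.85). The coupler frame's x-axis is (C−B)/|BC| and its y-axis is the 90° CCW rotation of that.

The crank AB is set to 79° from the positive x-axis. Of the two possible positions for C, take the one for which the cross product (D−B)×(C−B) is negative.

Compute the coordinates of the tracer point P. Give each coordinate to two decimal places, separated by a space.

2.91 0.86

A=(0,0), D=(8.00,0)
B = A + 1.00·(cos79°, sin79°) = (0.1908, 0.9816)
|BD| = 7.8706
circle(B,5.00) ∩ circle(D,5.00): a=3.9353, h=3.0844
  candidates: C₊=(4.4801,3.5511) cross=24.276; C₋=(3.7107,-2.5695) cross=-24.276
  mode - wants cross < 0 → take C=(3.7107,-2.5695) (cross=-24.276)
ex = (C−B)/|BC| = (0.7040,-0.7102); ey = (0.7102,0.7040)
P = B + 2.00·ex + 1.85·ey = (2.9127,0.8636)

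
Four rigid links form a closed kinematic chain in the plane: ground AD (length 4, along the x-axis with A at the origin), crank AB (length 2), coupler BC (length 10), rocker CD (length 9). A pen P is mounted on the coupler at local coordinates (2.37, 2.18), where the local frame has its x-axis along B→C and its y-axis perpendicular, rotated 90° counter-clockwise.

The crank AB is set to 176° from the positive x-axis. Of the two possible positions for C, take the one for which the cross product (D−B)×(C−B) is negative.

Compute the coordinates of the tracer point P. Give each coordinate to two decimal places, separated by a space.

A=(0,0), D=(4.00,0)
B = A + 2.00·(cos176°, sin176°) = (-1.9951, 0.1395)
|BD| = 5.9968
circle(B,10.00) ∩ circle(D,9.00): a=4.5826, h=8.8882
  candidates: C₊=(2.7930,8.9187) cross=53.300; C₋=(2.3794,-8.8529) cross=-53.300
  mode - wants cross < 0 → take C=(2.3794,-8.8529) (cross=-53.300)
ex = (C−B)/|BC| = (0.4375,-0.8992); ey = (0.8992,0.4375)
P = B + 2.37·ex + 2.18·ey = (1.0020,-1.0380)

1.00 -1.04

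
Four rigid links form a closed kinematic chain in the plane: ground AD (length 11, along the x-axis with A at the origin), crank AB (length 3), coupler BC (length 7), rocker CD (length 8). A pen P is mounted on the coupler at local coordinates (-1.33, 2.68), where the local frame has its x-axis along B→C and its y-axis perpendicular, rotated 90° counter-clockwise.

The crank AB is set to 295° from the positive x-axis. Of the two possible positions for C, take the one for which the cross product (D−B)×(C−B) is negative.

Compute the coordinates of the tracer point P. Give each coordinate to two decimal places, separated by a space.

1.79 0.23

A=(0,0), D=(11.00,0)
B = A + 3.00·(cos295°, sin295°) = (1.2679, -2.7189)
|BD| = 10.1048
circle(B,7.00) ∩ circle(D,8.00): a=4.3102, h=5.5156
  candidates: C₊=(3.9350,3.7531) cross=55.735; C₋=(6.9032,-6.8714) cross=-55.735
  mode - wants cross < 0 → take C=(6.9032,-6.8714) (cross=-55.735)
ex = (C−B)/|BC| = (0.8050,-0.5932); ey = (0.5932,0.8050)
P = B + -1.33·ex + 2.68·ey = (1.7869,0.2276)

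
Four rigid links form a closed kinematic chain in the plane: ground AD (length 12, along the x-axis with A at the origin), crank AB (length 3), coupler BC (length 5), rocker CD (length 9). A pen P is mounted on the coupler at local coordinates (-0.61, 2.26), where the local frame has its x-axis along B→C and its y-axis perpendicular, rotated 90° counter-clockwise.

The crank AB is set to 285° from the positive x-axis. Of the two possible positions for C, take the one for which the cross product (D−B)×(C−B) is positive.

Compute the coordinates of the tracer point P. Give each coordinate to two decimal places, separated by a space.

-1.50 -2.37

A=(0,0), D=(12.00,0)
B = A + 3.00·(cos285°, sin285°) = (0.7765, -2.8978)
|BD| = 11.5916
circle(B,5.00) ∩ circle(D,9.00): a=3.3803, h=3.6843
  candidates: C₊=(3.1284,1.5145) cross=42.707; C₋=(4.9704,-5.6200) cross=-42.707
  mode + wants cross > 0 → take C=(3.1284,1.5145) (cross=42.707)
ex = (C−B)/|BC| = (0.4704,0.8825); ey = (-0.8825,0.4704)
P = B + -0.61·ex + 2.26·ey = (-1.5048,-2.3730)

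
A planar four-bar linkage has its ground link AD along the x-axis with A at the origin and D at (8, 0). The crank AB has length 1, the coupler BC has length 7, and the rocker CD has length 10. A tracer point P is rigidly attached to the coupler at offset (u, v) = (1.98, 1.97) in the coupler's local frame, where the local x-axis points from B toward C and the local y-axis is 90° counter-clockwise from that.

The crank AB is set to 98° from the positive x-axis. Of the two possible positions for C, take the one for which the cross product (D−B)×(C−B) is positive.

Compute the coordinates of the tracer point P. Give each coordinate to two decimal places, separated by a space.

-1.53 3.41

A=(0,0), D=(8.00,0)
B = A + 1.00·(cos98°, sin98°) = (-0.1392, 0.9903)
|BD| = 8.1992
circle(B,7.00) ∩ circle(D,10.00): a=0.9895, h=6.9297
  candidates: C₊=(1.6801,7.7497) cross=56.818; C₋=(0.0062,-6.0082) cross=-56.818
  mode + wants cross > 0 → take C=(1.6801,7.7497) (cross=56.818)
ex = (C−B)/|BC| = (0.2599,0.9656); ey = (-0.9656,0.2599)
P = B + 1.98·ex + 1.97·ey = (-1.5269,3.4142)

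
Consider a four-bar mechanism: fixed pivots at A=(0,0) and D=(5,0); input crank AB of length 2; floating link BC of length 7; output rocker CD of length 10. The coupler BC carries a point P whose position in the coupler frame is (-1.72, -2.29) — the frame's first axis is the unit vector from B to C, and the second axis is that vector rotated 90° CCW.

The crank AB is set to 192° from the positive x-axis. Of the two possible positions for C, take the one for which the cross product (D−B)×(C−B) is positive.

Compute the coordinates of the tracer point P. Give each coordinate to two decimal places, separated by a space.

A=(0,0), D=(5.00,0)
B = A + 2.00·(cos192°, sin192°) = (-1.9563, -0.4158)
|BD| = 6.9687
circle(B,7.00) ∩ circle(D,10.00): a=-0.1749, h=6.9978
  candidates: C₊=(-2.5484,6.5591) cross=48.766; C₋=(-1.7133,-7.4116) cross=-48.766
  mode + wants cross > 0 → take C=(-2.5484,6.5591) (cross=48.766)
ex = (C−B)/|BC| = (-0.0846,0.9964); ey = (-0.9964,-0.0846)
P = B + -1.72·ex + -2.29·ey = (0.4710,-1.9360)

0.47 -1.94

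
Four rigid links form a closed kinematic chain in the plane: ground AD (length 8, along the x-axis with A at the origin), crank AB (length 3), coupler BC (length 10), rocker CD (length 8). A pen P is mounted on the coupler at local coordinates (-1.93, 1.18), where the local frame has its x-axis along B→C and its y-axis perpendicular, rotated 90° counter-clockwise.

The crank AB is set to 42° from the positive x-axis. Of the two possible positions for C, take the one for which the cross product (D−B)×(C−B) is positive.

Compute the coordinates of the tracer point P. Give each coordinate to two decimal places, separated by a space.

A=(0,0), D=(8.00,0)
B = A + 3.00·(cos42°, sin42°) = (2.2294, 2.0074)
|BD| = 6.1098
circle(B,10.00) ∩ circle(D,8.00): a=6.0010, h=7.9993
  candidates: C₊=(10.5255,7.5909) cross=48.873; C₋=(5.2691,-7.5194) cross=-48.873
  mode + wants cross > 0 → take C=(10.5255,7.5909) (cross=48.873)
ex = (C−B)/|BC| = (0.8296,0.5584); ey = (-0.5584,0.8296)
P = B + -1.93·ex + 1.18·ey = (-0.0306,1.9087)

-0.03 1.91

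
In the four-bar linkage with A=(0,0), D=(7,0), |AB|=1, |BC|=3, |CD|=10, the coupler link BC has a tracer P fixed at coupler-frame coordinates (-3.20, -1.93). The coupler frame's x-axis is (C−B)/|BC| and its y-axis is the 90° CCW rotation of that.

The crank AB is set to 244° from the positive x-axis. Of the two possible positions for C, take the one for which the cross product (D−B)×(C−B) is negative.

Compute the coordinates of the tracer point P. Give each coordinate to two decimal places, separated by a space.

0.39 2.74

A=(0,0), D=(7.00,0)
B = A + 1.00·(cos244°, sin244°) = (-0.4384, -0.8988)
|BD| = 7.4925
circle(B,3.00) ∩ circle(D,10.00): a=-2.3265, h=1.8940
  candidates: C₊=(-2.9753,0.7025) cross=14.191; C₋=(-2.5209,-3.0582) cross=-14.191
  mode - wants cross < 0 → take C=(-2.5209,-3.0582) (cross=-14.191)
ex = (C−B)/|BC| = (-0.6942,-0.7198); ey = (0.7198,-0.6942)
P = B + -3.20·ex + -1.93·ey = (0.3937,2.7443)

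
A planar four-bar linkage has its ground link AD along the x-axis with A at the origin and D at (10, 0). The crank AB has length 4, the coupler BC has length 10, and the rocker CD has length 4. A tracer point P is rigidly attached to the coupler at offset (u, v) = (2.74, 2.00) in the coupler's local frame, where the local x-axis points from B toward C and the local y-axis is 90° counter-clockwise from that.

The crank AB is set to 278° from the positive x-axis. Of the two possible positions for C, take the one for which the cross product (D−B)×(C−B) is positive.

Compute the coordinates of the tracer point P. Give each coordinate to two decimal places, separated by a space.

A=(0,0), D=(10.00,0)
B = A + 4.00·(cos278°, sin278°) = (0.5567, -3.9611)
|BD| = 10.2404
circle(B,10.00) ∩ circle(D,4.00): a=9.2216, h=3.8681
  candidates: C₊=(7.5643,3.1729) cross=39.611; C₋=(10.5567,-3.9611) cross=-39.611
  mode + wants cross > 0 → take C=(7.5643,3.1729) (cross=39.611)
ex = (C−B)/|BC| = (0.7008,0.7134); ey = (-0.7134,0.7008)
P = B + 2.74·ex + 2.00·ey = (1.0500,-0.6048)

1.05 -0.60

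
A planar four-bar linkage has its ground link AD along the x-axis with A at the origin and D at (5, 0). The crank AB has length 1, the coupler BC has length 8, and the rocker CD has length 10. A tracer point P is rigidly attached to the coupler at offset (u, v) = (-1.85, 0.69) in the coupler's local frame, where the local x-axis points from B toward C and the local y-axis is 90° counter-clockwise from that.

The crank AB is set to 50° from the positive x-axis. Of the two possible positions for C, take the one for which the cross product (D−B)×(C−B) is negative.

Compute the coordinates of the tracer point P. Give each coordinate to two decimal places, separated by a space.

A=(0,0), D=(5.00,0)
B = A + 1.00·(cos50°, sin50°) = (0.6428, 0.7660)
|BD| = 4.4240
circle(B,8.00) ∩ circle(D,10.00): a=-1.8567, h=7.7816
  candidates: C₊=(0.1616,8.7516) cross=34.426; C₋=(-2.5332,-6.5765) cross=-34.426
  mode - wants cross < 0 → take C=(-2.5332,-6.5765) (cross=-34.426)
ex = (C−B)/|BC| = (-0.3970,-0.9178); ey = (0.9178,-0.3970)
P = B + -1.85·ex + 0.69·ey = (2.0105,2.1901)

2.01 2.19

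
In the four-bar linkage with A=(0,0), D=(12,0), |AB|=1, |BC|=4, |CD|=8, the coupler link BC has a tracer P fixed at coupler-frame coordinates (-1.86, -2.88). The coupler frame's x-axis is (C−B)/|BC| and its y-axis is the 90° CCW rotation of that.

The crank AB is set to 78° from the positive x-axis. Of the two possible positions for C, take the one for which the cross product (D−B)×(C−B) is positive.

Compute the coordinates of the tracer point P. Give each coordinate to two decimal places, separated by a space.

-1.19 -2.15

A=(0,0), D=(12.00,0)
B = A + 1.00·(cos78°, sin78°) = (0.2079, 0.9781)
|BD| = 11.8326
circle(B,4.00) ∩ circle(D,8.00): a=3.8880, h=0.9399
  candidates: C₊=(4.1603,1.5935) cross=11.122; C₋=(4.0049,-0.2800) cross=-11.122
  mode + wants cross > 0 → take C=(4.1603,1.5935) (cross=11.122)
ex = (C−B)/|BC| = (0.9881,0.1538); ey = (-0.1538,0.9881)
P = B + -1.86·ex + -2.88·ey = (-1.1869,-2.1537)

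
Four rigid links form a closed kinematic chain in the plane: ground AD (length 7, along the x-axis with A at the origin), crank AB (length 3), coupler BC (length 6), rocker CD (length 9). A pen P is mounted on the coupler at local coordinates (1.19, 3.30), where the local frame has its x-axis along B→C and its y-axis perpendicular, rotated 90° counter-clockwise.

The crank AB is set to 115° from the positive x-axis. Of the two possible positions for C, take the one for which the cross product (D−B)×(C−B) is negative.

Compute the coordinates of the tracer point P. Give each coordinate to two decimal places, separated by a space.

2.01 1.47

A=(0,0), D=(7.00,0)
B = A + 3.00·(cos115°, sin115°) = (-1.2679, 2.7189)
|BD| = 8.7034
circle(B,6.00) ∩ circle(D,9.00): a=1.7665, h=5.7341
  candidates: C₊=(2.2016,7.6141) cross=49.906; C₋=(-1.3810,-3.2800) cross=-49.906
  mode - wants cross < 0 → take C=(-1.3810,-3.2800) (cross=-49.906)
ex = (C−B)/|BC| = (-0.0189,-0.9998); ey = (0.9998,-0.0189)
P = B + 1.19·ex + 3.30·ey = (2.0091,1.4669)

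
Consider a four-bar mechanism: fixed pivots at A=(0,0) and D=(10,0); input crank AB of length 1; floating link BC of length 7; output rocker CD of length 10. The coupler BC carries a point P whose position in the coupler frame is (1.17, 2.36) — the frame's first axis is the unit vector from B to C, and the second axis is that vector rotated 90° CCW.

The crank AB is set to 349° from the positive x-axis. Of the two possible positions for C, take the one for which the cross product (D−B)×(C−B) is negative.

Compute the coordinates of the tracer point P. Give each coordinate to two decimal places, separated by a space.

A=(0,0), D=(10.00,0)
B = A + 1.00·(cos349°, sin349°) = (0.9816, -0.1908)
|BD| = 9.0204
circle(B,7.00) ∩ circle(D,10.00): a=1.6833, h=6.7946
  candidates: C₊=(2.5208,6.6379) cross=61.290; C₋=(2.8082,-6.9483) cross=-61.290
  mode - wants cross < 0 → take C=(2.8082,-6.9483) (cross=-61.290)
ex = (C−B)/|BC| = (0.2609,-0.9654); ey = (0.9654,0.2609)
P = B + 1.17·ex + 2.36·ey = (3.5652,-0.7044)

3.57 -0.70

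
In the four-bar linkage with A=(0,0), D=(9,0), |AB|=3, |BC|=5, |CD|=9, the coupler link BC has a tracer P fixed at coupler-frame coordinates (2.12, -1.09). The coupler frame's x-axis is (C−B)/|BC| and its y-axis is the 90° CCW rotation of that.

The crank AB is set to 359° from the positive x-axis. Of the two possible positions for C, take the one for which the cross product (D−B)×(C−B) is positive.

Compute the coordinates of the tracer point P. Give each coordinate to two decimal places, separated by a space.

3.30 2.31

A=(0,0), D=(9.00,0)
B = A + 3.00·(cos359°, sin359°) = (2.9995, -0.0524)
|BD| = 6.0007
circle(B,5.00) ∩ circle(D,9.00): a=-1.6658, h=4.7144
  candidates: C₊=(1.2927,4.6473) cross=28.289; C₋=(1.3749,-4.7811) cross=-28.289
  mode + wants cross > 0 → take C=(1.2927,4.6473) (cross=28.289)
ex = (C−B)/|BC| = (-0.3414,0.9399); ey = (-0.9399,-0.3414)
P = B + 2.12·ex + -1.09·ey = (3.3004,2.3124)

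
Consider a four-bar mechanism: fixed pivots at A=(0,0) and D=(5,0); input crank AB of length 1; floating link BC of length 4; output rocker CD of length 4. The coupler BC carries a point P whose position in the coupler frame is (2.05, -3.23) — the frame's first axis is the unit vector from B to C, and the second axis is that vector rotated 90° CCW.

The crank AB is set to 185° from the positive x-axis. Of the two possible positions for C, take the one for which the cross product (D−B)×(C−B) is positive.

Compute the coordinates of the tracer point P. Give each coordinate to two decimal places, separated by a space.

2.69 -1.10

A=(0,0), D=(5.00,0)
B = A + 1.00·(cos185°, sin185°) = (-0.9962, -0.0872)
|BD| = 5.9968
circle(B,4.00) ∩ circle(D,4.00): a=2.9984, h=2.6475
  candidates: C₊=(1.9634,2.6037) cross=15.877; C₋=(2.0404,-2.6908) cross=-15.877
  mode + wants cross > 0 → take C=(1.9634,2.6037) (cross=15.877)
ex = (C−B)/|BC| = (0.7399,0.6727); ey = (-0.6727,0.7399)
P = B + 2.05·ex + -3.23·ey = (2.6935,-1.0980)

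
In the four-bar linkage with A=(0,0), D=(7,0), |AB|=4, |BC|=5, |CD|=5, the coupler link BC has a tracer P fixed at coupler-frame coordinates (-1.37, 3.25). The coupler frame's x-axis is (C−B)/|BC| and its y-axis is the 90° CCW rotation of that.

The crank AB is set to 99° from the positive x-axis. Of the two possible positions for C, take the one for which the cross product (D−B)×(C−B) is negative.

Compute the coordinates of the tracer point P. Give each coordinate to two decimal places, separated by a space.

A=(0,0), D=(7.00,0)
B = A + 4.00·(cos99°, sin99°) = (-0.6257, 3.9508)
|BD| = 8.5884
circle(B,5.00) ∩ circle(D,5.00): a=4.2942, h=2.5612
  candidates: C₊=(4.3653,4.2495) cross=21.997; C₋=(2.0089,-0.2988) cross=-21.997
  mode - wants cross < 0 → take C=(2.0089,-0.2988) (cross=-21.997)
ex = (C−B)/|BC| = (0.5269,-0.8499); ey = (0.8499,0.5269)
P = B + -1.37·ex + 3.25·ey = (1.4146,6.8277)

1.41 6.83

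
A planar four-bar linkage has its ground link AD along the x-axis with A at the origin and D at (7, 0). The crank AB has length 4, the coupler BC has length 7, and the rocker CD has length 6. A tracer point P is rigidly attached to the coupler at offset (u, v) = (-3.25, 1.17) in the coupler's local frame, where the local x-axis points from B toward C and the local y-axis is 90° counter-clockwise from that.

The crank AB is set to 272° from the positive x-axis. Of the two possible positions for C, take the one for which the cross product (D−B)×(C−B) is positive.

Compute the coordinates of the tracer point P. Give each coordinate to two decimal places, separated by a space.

A=(0,0), D=(7.00,0)
B = A + 4.00·(cos272°, sin272°) = (0.1396, -3.9976)
|BD| = 7.9401
circle(B,7.00) ∩ circle(D,6.00): a=4.7887, h=5.1057
  candidates: C₊=(1.7066,2.8248) cross=40.540; C₋=(6.8477,-5.9981) cross=-40.540
  mode + wants cross > 0 → take C=(1.7066,2.8248) (cross=40.540)
ex = (C−B)/|BC| = (0.2239,0.9746); ey = (-0.9746,0.2239)
P = B + -3.25·ex + 1.17·ey = (-1.7282,-6.9032)

-1.73 -6.90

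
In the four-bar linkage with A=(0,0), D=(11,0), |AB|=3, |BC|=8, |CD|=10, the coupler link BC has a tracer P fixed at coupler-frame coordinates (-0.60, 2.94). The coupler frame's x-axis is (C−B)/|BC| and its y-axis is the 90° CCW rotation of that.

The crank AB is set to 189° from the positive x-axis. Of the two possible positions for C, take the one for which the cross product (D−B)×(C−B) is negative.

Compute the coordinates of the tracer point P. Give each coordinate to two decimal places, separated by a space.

-1.41 2.10

A=(0,0), D=(11.00,0)
B = A + 3.00·(cos189°, sin189°) = (-2.9631, -0.4693)
|BD| = 13.9709
circle(B,8.00) ∩ circle(D,10.00): a=5.6971, h=5.6163
  candidates: C₊=(2.5421,5.3352) cross=78.466; C₋=(2.9195,-5.8911) cross=-78.466
  mode - wants cross < 0 → take C=(2.9195,-5.8911) (cross=-78.466)
ex = (C−B)/|BC| = (0.7353,-0.6777); ey = (0.6777,0.7353)
P = B + -0.60·ex + 2.94·ey = (-1.4117,2.0992)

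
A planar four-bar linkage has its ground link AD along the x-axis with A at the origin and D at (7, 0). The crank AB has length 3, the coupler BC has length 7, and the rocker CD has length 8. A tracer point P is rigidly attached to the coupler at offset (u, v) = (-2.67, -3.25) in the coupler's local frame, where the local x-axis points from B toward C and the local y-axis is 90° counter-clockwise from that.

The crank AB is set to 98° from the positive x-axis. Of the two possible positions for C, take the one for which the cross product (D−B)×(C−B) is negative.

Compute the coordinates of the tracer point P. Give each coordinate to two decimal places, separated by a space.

-3.85 5.40

A=(0,0), D=(7.00,0)
B = A + 3.00·(cos98°, sin98°) = (-0.4175, 2.9708)
|BD| = 7.9903
circle(B,7.00) ∩ circle(D,8.00): a=3.0565, h=6.2974
  candidates: C₊=(4.7613,7.6804) cross=50.319; C₋=(0.0785,-4.0116) cross=-50.319
  mode - wants cross < 0 → take C=(0.0785,-4.0116) (cross=-50.319)
ex = (C−B)/|BC| = (0.0709,-0.9975); ey = (0.9975,0.0709)
P = B + -2.67·ex + -3.25·ey = (-3.8485,5.4038)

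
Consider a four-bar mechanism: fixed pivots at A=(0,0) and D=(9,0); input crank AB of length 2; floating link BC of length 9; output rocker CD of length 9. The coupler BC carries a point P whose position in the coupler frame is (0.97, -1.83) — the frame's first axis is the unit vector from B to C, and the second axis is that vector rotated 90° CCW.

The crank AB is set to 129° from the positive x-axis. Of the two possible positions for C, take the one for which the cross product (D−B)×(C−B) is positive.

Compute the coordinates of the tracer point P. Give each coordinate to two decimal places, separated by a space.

0.73 0.99

A=(0,0), D=(9.00,0)
B = A + 2.00·(cos129°, sin129°) = (-1.2586, 1.5543)
|BD| = 10.3757
circle(B,9.00) ∩ circle(D,9.00): a=5.1879, h=7.3543
  candidates: C₊=(4.9724,8.0485) cross=76.306; C₋=(2.7690,-6.4942) cross=-76.306
  mode + wants cross > 0 → take C=(4.9724,8.0485) (cross=76.306)
ex = (C−B)/|BC| = (0.6923,0.7216); ey = (-0.7216,0.6923)
P = B + 0.97·ex + -1.83·ey = (0.7334,0.9873)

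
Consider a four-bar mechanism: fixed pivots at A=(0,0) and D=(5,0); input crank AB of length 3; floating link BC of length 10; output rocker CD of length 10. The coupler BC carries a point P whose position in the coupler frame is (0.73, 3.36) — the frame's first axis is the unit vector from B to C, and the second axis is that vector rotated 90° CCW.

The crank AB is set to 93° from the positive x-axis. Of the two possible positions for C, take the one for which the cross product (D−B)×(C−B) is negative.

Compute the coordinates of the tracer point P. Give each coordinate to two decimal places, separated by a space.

A=(0,0), D=(5.00,0)
B = A + 3.00·(cos93°, sin93°) = (-0.1570, 2.9959)
|BD| = 5.9641
circle(B,10.00) ∩ circle(D,10.00): a=2.9820, h=9.5450
  candidates: C₊=(7.2162,9.7513) cross=56.927; C₋=(-2.3732,-6.7554) cross=-56.927
  mode - wants cross < 0 → take C=(-2.3732,-6.7554) (cross=-56.927)
ex = (C−B)/|BC| = (-0.2216,-0.9751); ey = (0.9751,-0.2216)
P = B + 0.73·ex + 3.36·ey = (2.9577,1.5394)

2.96 1.54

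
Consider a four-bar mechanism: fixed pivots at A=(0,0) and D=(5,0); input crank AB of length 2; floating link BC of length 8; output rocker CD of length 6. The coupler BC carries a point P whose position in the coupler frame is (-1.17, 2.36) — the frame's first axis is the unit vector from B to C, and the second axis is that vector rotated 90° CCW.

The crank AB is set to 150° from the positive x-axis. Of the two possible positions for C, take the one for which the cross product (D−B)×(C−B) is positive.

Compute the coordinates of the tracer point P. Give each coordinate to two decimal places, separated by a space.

-4.12 2.12

A=(0,0), D=(5.00,0)
B = A + 2.00·(cos150°, sin150°) = (-1.7321, 1.0000)
|BD| = 6.8059
circle(B,8.00) ∩ circle(D,6.00): a=5.4600, h=5.8471
  candidates: C₊=(4.5278,5.9814) cross=39.795; C₋=(2.8096,-5.5859) cross=-39.795
  mode + wants cross > 0 → take C=(4.5278,5.9814) (cross=39.795)
ex = (C−B)/|BC| = (0.7825,0.6227); ey = (-0.6227,0.7825)
P = B + -1.17·ex + 2.36·ey = (-4.1171,2.1181)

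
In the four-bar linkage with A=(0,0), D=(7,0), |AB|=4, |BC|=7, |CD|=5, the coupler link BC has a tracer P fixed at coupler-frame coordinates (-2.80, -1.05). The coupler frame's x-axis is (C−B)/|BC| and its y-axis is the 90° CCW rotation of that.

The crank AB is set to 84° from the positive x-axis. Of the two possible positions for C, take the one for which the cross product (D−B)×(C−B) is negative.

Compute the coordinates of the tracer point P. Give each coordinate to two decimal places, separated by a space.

A=(0,0), D=(7.00,0)
B = A + 4.00·(cos84°, sin84°) = (0.4181, 3.9781)
|BD| = 7.6907
circle(B,7.00) ∩ circle(D,5.00): a=5.4057, h=4.4473
  candidates: C₊=(7.3449,4.9881) cross=34.203; C₋=(2.7440,-2.6242) cross=-34.203
  mode - wants cross < 0 → take C=(2.7440,-2.6242) (cross=-34.203)
ex = (C−B)/|BC| = (0.3323,-0.9432); ey = (0.9432,0.3323)
P = B + -2.80·ex + -1.05·ey = (-1.5026,6.2701)

-1.50 6.27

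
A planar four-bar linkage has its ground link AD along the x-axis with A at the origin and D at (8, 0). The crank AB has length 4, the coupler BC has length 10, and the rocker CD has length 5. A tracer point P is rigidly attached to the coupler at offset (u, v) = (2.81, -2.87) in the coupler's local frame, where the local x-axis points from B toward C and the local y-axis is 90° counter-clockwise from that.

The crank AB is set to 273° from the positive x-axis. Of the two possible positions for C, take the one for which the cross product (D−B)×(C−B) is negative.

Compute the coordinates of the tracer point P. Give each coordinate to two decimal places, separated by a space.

A=(0,0), D=(8.00,0)
B = A + 4.00·(cos273°, sin273°) = (0.2093, -3.9945)
|BD| = 8.7550
circle(B,10.00) ∩ circle(D,5.00): a=8.6608, h=4.9991
  candidates: C₊=(5.6353,4.4055) cross=43.767; C₋=(10.1970,-4.4915) cross=-43.767
  mode - wants cross < 0 → take C=(10.1970,-4.4915) (cross=-43.767)
ex = (C−B)/|BC| = (0.9988,-0.0497); ey = (0.0497,0.9988)
P = B + 2.81·ex + -2.87·ey = (2.8732,-7.0006)

2.87 -7.00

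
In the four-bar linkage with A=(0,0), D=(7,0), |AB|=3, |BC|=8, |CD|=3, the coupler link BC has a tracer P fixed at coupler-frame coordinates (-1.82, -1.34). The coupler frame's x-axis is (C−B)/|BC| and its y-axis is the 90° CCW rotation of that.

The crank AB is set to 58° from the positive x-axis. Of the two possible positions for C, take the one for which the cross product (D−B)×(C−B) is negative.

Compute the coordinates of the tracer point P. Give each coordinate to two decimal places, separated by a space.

A=(0,0), D=(7.00,0)
B = A + 3.00·(cos58°, sin58°) = (1.5898, 2.5441)
|BD| = 5.9786
circle(B,8.00) ∩ circle(D,3.00): a=7.5890, h=2.5311
  candidates: C₊=(9.5345,1.6052) cross=15.132; C₋=(7.3803,-2.9758) cross=-15.132
  mode - wants cross < 0 → take C=(7.3803,-2.9758) (cross=-15.132)
ex = (C−B)/|BC| = (0.7238,-0.6900); ey = (0.6900,0.7238)
P = B + -1.82·ex + -1.34·ey = (-0.6522,2.8300)

-0.65 2.83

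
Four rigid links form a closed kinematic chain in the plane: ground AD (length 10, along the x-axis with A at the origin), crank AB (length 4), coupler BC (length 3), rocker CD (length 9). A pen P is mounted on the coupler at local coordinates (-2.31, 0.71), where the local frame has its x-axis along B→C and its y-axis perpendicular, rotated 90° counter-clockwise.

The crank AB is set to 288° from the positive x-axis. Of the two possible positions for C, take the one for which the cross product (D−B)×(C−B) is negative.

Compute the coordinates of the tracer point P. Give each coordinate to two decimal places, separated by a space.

0.18 -1.63

A=(0,0), D=(10.00,0)
B = A + 4.00·(cos288°, sin288°) = (1.2361, -3.8042)
|BD| = 9.5540
circle(B,3.00) ∩ circle(D,9.00): a=1.0089, h=2.8253
  candidates: C₊=(1.0366,-0.8109) cross=26.992; C₋=(3.2865,-5.9941) cross=-26.992
  mode - wants cross < 0 → take C=(3.2865,-5.9941) (cross=-26.992)
ex = (C−B)/|BC| = (0.6835,-0.7300); ey = (0.7300,0.6835)
P = B + -2.31·ex + 0.71·ey = (0.1755,-1.6327)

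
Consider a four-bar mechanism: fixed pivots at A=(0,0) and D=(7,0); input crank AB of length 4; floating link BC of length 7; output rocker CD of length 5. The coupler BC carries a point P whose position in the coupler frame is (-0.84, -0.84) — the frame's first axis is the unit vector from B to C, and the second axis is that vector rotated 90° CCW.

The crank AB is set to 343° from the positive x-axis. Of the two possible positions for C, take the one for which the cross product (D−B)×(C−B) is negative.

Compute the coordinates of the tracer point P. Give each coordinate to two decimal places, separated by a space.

A=(0,0), D=(7.00,0)
B = A + 4.00·(cos343°, sin343°) = (3.8252, -1.1695)
|BD| = 3.3833
circle(B,7.00) ∩ circle(D,5.00): a=5.2385, h=4.6431
  candidates: C₊=(7.1358,4.9982) cross=15.709; C₋=(10.3457,-3.7157) cross=-15.709
  mode - wants cross < 0 → take C=(10.3457,-3.7157) (cross=-15.709)
ex = (C−B)/|BC| = (0.9315,-0.3637); ey = (0.3637,0.9315)
P = B + -0.84·ex + -0.84·ey = (2.7372,-1.6464)

2.74 -1.65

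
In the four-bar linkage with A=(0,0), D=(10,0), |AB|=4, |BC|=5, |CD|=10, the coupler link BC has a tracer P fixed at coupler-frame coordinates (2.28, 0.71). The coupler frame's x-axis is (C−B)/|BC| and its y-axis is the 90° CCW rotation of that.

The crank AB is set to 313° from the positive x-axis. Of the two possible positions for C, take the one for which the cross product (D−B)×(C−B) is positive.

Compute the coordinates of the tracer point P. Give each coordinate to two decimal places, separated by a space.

0.92 -1.36

A=(0,0), D=(10.00,0)
B = A + 4.00·(cos313°, sin313°) = (2.7280, -2.9254)
|BD| = 7.8384
circle(B,5.00) ∩ circle(D,10.00): a=-0.8650, h=4.9246
  candidates: C₊=(0.0876,1.3205) cross=38.601; C₋=(3.7635,-7.8170) cross=-38.601
  mode + wants cross > 0 → take C=(0.0876,1.3205) (cross=38.601)
ex = (C−B)/|BC| = (-0.5281,0.8492); ey = (-0.8492,-0.5281)
P = B + 2.28·ex + 0.71·ey = (0.9210,-1.3642)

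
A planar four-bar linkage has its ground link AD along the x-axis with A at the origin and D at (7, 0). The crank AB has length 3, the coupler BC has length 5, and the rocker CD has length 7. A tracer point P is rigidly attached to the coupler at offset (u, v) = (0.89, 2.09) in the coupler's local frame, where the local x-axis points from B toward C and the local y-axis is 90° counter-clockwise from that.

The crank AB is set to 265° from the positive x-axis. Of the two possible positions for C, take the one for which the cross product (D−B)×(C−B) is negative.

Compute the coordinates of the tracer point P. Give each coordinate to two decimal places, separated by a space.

A=(0,0), D=(7.00,0)
B = A + 3.00·(cos265°, sin265°) = (-0.2615, -2.9886)
|BD| = 7.8524
circle(B,5.00) ∩ circle(D,7.00): a=2.3980, h=4.3874
  candidates: C₊=(0.2863,1.9813) cross=34.452; C₋=(3.6259,-6.1331) cross=-34.452
  mode - wants cross < 0 → take C=(3.6259,-6.1331) (cross=-34.452)
ex = (C−B)/|BC| = (0.7775,-0.6289); ey = (0.6289,0.7775)
P = B + 0.89·ex + 2.09·ey = (1.7449,-1.9234)

1.74 -1.92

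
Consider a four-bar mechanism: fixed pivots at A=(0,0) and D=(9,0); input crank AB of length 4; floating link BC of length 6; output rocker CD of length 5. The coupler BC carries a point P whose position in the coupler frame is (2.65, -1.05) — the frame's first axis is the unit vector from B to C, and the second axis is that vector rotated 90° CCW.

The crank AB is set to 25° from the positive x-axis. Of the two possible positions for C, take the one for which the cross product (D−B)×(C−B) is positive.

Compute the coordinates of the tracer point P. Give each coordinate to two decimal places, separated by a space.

6.42 2.27

A=(0,0), D=(9.00,0)
B = A + 4.00·(cos25°, sin25°) = (3.6252, 1.6905)
|BD| = 5.6343
circle(B,6.00) ∩ circle(D,5.00): a=3.7933, h=4.6487
  candidates: C₊=(8.6386,4.9869) cross=26.193; C₋=(5.8490,-3.8822) cross=-26.193
  mode + wants cross > 0 → take C=(8.6386,4.9869) (cross=26.193)
ex = (C−B)/|BC| = (0.8356,0.5494); ey = (-0.5494,0.8356)
P = B + 2.65·ex + -1.05·ey = (6.4163,2.2691)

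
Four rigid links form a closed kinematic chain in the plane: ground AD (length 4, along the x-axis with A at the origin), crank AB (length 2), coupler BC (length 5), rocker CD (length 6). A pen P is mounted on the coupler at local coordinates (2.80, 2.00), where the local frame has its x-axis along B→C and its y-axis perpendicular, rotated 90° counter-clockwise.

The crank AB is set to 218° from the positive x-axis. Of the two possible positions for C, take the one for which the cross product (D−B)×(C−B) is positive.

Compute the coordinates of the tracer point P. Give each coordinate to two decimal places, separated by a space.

A=(0,0), D=(4.00,0)
B = A + 2.00·(cos218°, sin218°) = (-1.5760, -1.2313)
|BD| = 5.7104
circle(B,5.00) ∩ circle(D,6.00): a=1.8920, h=4.6282
  candidates: C₊=(-0.7265,3.6960) cross=26.429; C₋=(1.2695,-5.3427) cross=-26.429
  mode + wants cross > 0 → take C=(-0.7265,3.6960) (cross=26.429)
ex = (C−B)/|BC| = (0.1699,0.9855); ey = (-0.9855,0.1699)
P = B + 2.80·ex + 2.00·ey = (-3.0712,1.8678)

-3.07 1.87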